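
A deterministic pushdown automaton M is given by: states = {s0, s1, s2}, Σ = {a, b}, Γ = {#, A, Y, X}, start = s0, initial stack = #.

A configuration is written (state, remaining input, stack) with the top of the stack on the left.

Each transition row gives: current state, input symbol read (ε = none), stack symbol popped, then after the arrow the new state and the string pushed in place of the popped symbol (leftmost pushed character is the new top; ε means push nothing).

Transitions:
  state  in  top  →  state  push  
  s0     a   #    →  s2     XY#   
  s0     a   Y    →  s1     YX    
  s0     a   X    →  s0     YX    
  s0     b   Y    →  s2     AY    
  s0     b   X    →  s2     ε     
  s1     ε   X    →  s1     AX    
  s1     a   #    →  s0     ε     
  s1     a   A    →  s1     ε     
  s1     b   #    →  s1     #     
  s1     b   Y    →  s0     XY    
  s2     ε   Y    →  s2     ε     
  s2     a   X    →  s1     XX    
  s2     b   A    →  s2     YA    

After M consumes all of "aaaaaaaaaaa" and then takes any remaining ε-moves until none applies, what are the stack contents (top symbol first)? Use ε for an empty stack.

(s0, aaaaaaaaaaa, #)
  read a, top #: go to s2, push XY# → (s2, aaaaaaaaaa, XY#)
  read a, top X: go to s1, push XX → (s1, aaaaaaaaa, XXY#)
  ε-move, top X: go to s1, push AX → (s1, aaaaaaaaa, AXXY#)
  read a, top A: go to s1, push ε → (s1, aaaaaaaa, XXY#)
  ε-move, top X: go to s1, push AX → (s1, aaaaaaaa, AXXY#)
  read a, top A: go to s1, push ε → (s1, aaaaaaa, XXY#)
  ε-move, top X: go to s1, push AX → (s1, aaaaaaa, AXXY#)
  read a, top A: go to s1, push ε → (s1, aaaaaa, XXY#)
  ε-move, top X: go to s1, push AX → (s1, aaaaaa, AXXY#)
  read a, top A: go to s1, push ε → (s1, aaaaa, XXY#)
  ε-move, top X: go to s1, push AX → (s1, aaaaa, AXXY#)
  read a, top A: go to s1, push ε → (s1, aaaa, XXY#)
  ε-move, top X: go to s1, push AX → (s1, aaaa, AXXY#)
  read a, top A: go to s1, push ε → (s1, aaa, XXY#)
  ε-move, top X: go to s1, push AX → (s1, aaa, AXXY#)
  read a, top A: go to s1, push ε → (s1, aa, XXY#)
  ε-move, top X: go to s1, push AX → (s1, aa, AXXY#)
  read a, top A: go to s1, push ε → (s1, a, XXY#)
  ε-move, top X: go to s1, push AX → (s1, a, AXXY#)
  read a, top A: go to s1, push ε → (s1, ε, XXY#)
  ε-move, top X: go to s1, push AX → (s1, ε, AXXY#)
All input consumed in state s1 with stack AXXY#.

AXXY#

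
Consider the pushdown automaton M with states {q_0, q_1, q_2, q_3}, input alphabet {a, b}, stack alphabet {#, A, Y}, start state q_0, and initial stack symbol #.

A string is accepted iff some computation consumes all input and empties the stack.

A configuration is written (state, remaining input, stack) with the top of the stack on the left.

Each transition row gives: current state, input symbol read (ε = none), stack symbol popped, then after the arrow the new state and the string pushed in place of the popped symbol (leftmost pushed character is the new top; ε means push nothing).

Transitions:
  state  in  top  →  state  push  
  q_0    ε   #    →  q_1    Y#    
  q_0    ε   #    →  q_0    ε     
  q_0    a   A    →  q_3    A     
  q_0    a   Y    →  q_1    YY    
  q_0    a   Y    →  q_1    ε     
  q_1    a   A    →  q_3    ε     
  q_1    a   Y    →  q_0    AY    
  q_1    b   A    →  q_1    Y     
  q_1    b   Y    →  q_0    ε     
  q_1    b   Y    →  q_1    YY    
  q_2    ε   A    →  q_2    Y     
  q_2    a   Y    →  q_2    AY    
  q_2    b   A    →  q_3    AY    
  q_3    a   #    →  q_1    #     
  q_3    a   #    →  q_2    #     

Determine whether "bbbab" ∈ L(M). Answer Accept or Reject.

Accept

One accepting computation: (q_0, bbbab, #) ⊢ (q_1, bbbab, Y#) ⊢ (q_1, bbab, YY#) ⊢ (q_1, bab, YYY#) ⊢ (q_0, ab, YY#) ⊢ (q_1, b, Y#) ⊢ (q_0, ε, #) ⊢ (q_0, ε, ε)
All input consumed and the stack is empty.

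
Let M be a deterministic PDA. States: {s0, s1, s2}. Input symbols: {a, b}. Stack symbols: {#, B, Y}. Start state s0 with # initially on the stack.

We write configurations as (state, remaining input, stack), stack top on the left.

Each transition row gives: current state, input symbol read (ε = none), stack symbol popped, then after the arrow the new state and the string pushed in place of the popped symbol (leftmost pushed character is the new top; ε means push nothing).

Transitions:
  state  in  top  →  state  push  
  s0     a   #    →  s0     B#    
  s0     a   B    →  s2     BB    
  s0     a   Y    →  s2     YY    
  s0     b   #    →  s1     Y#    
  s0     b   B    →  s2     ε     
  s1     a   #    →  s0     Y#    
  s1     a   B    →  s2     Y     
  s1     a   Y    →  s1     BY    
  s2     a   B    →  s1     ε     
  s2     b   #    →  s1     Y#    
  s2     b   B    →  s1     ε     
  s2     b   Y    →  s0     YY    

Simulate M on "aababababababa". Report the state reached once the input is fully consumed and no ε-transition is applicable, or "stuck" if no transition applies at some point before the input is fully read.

(s0, aababababababa, #) ⊢ (s0, ababababababa, B#) ⊢ (s2, babababababa, BB#) ⊢ (s1, abababababa, B#) ⊢ (s2, bababababa, Y#) ⊢ (s0, ababababa, YY#) ⊢ (s2, babababa, YYY#) ⊢ (s0, abababa, YYYY#) ⊢ (s2, bababa, YYYYY#) ⊢ (s0, ababa, YYYYYY#) ⊢ (s2, baba, YYYYYYY#) ⊢ (s0, aba, YYYYYYYY#) ⊢ (s2, ba, YYYYYYYYY#) ⊢ (s0, a, YYYYYYYYYY#) ⊢ (s2, ε, YYYYYYYYYYY#)
All input consumed; M is in state s2.

s2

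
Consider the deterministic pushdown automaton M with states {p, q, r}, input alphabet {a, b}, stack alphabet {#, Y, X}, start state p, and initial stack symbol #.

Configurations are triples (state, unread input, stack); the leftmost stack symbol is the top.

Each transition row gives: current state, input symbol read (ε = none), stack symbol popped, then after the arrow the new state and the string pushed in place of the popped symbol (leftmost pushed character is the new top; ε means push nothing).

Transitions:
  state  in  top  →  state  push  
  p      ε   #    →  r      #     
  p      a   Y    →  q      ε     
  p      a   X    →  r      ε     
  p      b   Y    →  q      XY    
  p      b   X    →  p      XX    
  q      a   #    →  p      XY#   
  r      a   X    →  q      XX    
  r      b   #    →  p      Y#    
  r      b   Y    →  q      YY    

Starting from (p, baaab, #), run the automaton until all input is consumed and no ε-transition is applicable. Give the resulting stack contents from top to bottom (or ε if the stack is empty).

YY#

(p, baaab, #)
  ε-move, top #: go to r, push # → (r, baaab, #)
  read b, top #: go to p, push Y# → (p, aaab, Y#)
  read a, top Y: go to q, push ε → (q, aab, #)
  read a, top #: go to p, push XY# → (p, ab, XY#)
  read a, top X: go to r, push ε → (r, b, Y#)
  read b, top Y: go to q, push YY → (q, ε, YY#)
All input consumed in state q with stack YY#.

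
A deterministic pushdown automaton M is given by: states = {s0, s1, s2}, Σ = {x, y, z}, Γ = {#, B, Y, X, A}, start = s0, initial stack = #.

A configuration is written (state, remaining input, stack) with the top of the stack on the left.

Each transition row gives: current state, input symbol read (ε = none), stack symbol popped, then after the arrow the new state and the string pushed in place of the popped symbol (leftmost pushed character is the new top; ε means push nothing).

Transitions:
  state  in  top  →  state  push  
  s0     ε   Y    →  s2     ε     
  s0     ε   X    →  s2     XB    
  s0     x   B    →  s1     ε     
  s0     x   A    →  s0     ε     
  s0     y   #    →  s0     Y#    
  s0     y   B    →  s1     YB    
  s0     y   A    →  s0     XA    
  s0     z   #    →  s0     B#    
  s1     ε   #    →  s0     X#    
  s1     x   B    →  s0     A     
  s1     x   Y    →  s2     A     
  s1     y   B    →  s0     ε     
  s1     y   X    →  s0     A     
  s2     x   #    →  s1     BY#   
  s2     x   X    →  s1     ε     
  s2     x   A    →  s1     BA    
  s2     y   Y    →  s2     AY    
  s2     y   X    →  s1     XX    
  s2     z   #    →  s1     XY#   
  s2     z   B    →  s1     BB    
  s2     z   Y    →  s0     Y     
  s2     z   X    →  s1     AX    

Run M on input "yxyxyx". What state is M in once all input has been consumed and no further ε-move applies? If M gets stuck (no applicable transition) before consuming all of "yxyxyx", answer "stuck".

s1

(s0, yxyxyx, #)
  read y, top #: go to s0, push Y# → (s0, xyxyx, Y#)
  ε-move, top Y: go to s2, push ε → (s2, xyxyx, #)
  read x, top #: go to s1, push BY# → (s1, yxyx, BY#)
  read y, top B: go to s0, push ε → (s0, xyx, Y#)
  ε-move, top Y: go to s2, push ε → (s2, xyx, #)
  read x, top #: go to s1, push BY# → (s1, yx, BY#)
  read y, top B: go to s0, push ε → (s0, x, Y#)
  ε-move, top Y: go to s2, push ε → (s2, x, #)
  read x, top #: go to s1, push BY# → (s1, ε, BY#)
All input consumed; M is in state s1.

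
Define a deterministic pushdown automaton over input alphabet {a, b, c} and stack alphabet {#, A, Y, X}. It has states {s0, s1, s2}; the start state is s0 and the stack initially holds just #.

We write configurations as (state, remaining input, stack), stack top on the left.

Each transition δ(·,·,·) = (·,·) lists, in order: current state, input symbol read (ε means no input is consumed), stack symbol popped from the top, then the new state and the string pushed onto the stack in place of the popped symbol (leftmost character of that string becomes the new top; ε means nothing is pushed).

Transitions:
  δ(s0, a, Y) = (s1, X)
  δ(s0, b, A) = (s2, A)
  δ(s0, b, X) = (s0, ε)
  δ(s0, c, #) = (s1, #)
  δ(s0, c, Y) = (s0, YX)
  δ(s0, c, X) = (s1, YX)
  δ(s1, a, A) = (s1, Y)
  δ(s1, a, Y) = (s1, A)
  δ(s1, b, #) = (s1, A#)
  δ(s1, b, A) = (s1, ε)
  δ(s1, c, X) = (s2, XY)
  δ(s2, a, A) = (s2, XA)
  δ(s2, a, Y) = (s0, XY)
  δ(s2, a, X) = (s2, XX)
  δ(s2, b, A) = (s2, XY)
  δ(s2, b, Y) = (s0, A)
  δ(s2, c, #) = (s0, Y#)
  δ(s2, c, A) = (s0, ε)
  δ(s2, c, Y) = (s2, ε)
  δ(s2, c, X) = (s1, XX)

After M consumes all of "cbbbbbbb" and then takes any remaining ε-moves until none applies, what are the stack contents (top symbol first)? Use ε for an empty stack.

(s0, cbbbbbbb, #)
  read c, top #: go to s1, push # → (s1, bbbbbbb, #)
  read b, top #: go to s1, push A# → (s1, bbbbbb, A#)
  read b, top A: go to s1, push ε → (s1, bbbbb, #)
  read b, top #: go to s1, push A# → (s1, bbbb, A#)
  read b, top A: go to s1, push ε → (s1, bbb, #)
  read b, top #: go to s1, push A# → (s1, bb, A#)
  read b, top A: go to s1, push ε → (s1, b, #)
  read b, top #: go to s1, push A# → (s1, ε, A#)
All input consumed in state s1 with stack A#.

A#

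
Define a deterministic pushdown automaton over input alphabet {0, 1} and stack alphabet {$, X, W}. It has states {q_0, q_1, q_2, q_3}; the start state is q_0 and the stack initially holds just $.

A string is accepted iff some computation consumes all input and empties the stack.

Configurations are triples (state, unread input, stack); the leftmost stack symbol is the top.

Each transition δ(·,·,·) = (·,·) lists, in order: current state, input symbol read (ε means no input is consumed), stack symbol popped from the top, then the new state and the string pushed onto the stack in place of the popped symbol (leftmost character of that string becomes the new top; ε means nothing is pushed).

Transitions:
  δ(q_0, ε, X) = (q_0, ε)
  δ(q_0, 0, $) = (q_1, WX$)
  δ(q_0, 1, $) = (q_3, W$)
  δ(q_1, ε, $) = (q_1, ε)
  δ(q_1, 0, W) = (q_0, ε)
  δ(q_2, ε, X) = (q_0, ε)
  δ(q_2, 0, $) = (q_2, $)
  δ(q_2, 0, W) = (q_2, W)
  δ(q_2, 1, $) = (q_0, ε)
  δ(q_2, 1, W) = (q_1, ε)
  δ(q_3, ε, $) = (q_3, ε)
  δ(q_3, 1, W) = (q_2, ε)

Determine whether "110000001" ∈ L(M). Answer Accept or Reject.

(q_0, 110000001, $)
  read 1, top $: go to q_3, push W$ → (q_3, 10000001, W$)
  read 1, top W: go to q_2, push ε → (q_2, 0000001, $)
  read 0, top $: go to q_2, push $ → (q_2, 000001, $)
  read 0, top $: go to q_2, push $ → (q_2, 00001, $)
  read 0, top $: go to q_2, push $ → (q_2, 0001, $)
  read 0, top $: go to q_2, push $ → (q_2, 001, $)
  read 0, top $: go to q_2, push $ → (q_2, 01, $)
  read 0, top $: go to q_2, push $ → (q_2, 1, $)
  read 1, top $: go to q_0, push ε → (q_0, ε, ε)
All input consumed and the stack is empty.

Accept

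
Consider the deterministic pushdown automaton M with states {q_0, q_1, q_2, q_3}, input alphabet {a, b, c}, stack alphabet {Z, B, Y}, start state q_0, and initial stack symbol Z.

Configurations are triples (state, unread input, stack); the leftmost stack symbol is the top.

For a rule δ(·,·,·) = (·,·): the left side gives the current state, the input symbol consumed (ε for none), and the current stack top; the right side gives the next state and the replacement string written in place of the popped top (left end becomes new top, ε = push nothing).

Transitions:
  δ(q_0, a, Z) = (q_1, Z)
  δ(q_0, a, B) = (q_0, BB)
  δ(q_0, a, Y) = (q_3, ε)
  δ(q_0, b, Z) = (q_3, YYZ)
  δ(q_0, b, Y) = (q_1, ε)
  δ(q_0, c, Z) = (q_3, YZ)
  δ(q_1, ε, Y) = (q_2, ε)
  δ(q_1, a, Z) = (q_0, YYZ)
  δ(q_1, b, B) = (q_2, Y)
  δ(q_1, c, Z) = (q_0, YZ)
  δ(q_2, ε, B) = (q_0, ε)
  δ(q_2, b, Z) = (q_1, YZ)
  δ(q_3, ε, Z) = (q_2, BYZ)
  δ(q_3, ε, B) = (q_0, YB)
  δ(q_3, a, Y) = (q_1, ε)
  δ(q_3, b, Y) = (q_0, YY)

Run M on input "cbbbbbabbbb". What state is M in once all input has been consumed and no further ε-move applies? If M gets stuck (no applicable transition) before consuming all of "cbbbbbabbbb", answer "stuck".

stuck

(q_0, cbbbbbabbbb, Z)
  read c, top Z: go to q_3, push YZ → (q_3, bbbbbabbbb, YZ)
  read b, top Y: go to q_0, push YY → (q_0, bbbbabbbb, YYZ)
  read b, top Y: go to q_1, push ε → (q_1, bbbabbbb, YZ)
  ε-move, top Y: go to q_2, push ε → (q_2, bbbabbbb, Z)
  read b, top Z: go to q_1, push YZ → (q_1, bbabbbb, YZ)
  ε-move, top Y: go to q_2, push ε → (q_2, bbabbbb, Z)
  read b, top Z: go to q_1, push YZ → (q_1, babbbb, YZ)
  ε-move, top Y: go to q_2, push ε → (q_2, babbbb, Z)
  read b, top Z: go to q_1, push YZ → (q_1, abbbb, YZ)
  ε-move, top Y: go to q_2, push ε → (q_2, abbbb, Z)
No transition for (q_2, a, top Z); M blocks with input abbbb remaining.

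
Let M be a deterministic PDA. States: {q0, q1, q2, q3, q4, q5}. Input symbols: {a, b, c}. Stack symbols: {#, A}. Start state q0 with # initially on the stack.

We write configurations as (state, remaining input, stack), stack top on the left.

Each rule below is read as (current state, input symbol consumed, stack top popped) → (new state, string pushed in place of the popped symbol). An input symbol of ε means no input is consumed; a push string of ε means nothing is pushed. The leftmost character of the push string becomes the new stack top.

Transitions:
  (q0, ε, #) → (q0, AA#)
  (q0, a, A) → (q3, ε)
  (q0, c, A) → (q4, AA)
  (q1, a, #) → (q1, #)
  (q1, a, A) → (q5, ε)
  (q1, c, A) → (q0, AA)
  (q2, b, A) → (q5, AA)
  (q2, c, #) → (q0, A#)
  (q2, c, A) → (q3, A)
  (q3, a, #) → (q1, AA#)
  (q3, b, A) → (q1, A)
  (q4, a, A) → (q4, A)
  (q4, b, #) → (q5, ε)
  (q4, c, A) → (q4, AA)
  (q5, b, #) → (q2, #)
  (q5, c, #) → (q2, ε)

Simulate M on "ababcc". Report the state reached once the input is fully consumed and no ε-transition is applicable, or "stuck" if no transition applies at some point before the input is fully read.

q4

(q0, ababcc, #) ⊢ (q0, ababcc, AA#) ⊢ (q3, babcc, A#) ⊢ (q1, abcc, A#) ⊢ (q5, bcc, #) ⊢ (q2, cc, #) ⊢ (q0, c, A#) ⊢ (q4, ε, AA#)
All input consumed; M is in state q4.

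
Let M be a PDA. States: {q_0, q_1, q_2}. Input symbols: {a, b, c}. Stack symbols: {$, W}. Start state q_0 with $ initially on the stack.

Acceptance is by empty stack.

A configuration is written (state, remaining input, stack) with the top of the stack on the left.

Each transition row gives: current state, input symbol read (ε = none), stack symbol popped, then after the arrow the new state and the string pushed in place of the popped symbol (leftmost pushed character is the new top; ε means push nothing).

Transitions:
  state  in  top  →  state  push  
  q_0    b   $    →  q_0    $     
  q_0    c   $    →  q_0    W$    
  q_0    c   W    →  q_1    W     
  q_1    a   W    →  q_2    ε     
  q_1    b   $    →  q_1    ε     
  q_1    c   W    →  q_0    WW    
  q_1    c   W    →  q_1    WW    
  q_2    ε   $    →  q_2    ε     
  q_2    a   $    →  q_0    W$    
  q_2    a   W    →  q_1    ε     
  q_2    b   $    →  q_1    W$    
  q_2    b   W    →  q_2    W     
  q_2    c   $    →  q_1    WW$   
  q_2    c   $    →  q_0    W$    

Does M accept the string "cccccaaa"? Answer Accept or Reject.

Accept

One accepting computation: (q_0, cccccaaa, $) ⊢ (q_0, ccccaaa, W$) ⊢ (q_1, cccaaa, W$) ⊢ (q_0, ccaaa, WW$) ⊢ (q_1, caaa, WW$) ⊢ (q_1, aaa, WWW$) ⊢ (q_2, aa, WW$) ⊢ (q_1, a, W$) ⊢ (q_2, ε, $) ⊢ (q_2, ε, ε)
All input consumed and the stack is empty.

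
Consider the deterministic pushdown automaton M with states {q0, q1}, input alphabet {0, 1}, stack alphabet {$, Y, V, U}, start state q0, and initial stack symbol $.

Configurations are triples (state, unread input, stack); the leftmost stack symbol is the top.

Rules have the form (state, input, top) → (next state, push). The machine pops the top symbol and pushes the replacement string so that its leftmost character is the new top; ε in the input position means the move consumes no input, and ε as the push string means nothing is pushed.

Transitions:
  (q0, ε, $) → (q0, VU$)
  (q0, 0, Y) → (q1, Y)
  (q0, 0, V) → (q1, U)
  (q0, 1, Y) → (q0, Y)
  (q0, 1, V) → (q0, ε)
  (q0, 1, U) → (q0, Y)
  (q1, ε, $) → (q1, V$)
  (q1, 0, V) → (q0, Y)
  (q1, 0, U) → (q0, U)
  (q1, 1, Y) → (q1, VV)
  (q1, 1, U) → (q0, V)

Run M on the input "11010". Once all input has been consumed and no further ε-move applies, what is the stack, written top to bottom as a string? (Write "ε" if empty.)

YV$

(q0, 11010, $)
  ε-move, top $: go to q0, push VU$ → (q0, 11010, VU$)
  read 1, top V: go to q0, push ε → (q0, 1010, U$)
  read 1, top U: go to q0, push Y → (q0, 010, Y$)
  read 0, top Y: go to q1, push Y → (q1, 10, Y$)
  read 1, top Y: go to q1, push VV → (q1, 0, VV$)
  read 0, top V: go to q0, push Y → (q0, ε, YV$)
All input consumed in state q0 with stack YV$.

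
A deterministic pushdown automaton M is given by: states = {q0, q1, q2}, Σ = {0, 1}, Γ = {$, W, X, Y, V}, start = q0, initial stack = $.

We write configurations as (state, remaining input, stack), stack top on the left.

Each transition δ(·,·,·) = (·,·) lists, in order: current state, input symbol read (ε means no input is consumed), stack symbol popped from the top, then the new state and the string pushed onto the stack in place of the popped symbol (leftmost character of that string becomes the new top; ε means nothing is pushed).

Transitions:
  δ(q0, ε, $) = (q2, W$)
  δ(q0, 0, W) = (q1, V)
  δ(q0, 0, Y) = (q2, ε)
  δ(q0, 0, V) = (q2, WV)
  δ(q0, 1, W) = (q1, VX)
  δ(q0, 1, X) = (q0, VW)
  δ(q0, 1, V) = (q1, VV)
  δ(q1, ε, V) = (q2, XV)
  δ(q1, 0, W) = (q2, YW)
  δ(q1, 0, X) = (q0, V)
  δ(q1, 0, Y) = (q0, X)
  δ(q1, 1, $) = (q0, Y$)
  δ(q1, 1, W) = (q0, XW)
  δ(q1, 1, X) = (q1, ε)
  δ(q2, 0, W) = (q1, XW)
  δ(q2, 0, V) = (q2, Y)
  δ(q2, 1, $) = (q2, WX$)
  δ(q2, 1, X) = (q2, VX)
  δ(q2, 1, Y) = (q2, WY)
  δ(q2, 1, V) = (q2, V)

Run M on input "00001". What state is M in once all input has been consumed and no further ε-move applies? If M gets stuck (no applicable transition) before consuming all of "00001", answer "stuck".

(q0, 00001, $)
  ε-move, top $: go to q2, push W$ → (q2, 00001, W$)
  read 0, top W: go to q1, push XW → (q1, 0001, XW$)
  read 0, top X: go to q0, push V → (q0, 001, VW$)
  read 0, top V: go to q2, push WV → (q2, 01, WVW$)
  read 0, top W: go to q1, push XW → (q1, 1, XWVW$)
  read 1, top X: go to q1, push ε → (q1, ε, WVW$)
All input consumed; M is in state q1.

q1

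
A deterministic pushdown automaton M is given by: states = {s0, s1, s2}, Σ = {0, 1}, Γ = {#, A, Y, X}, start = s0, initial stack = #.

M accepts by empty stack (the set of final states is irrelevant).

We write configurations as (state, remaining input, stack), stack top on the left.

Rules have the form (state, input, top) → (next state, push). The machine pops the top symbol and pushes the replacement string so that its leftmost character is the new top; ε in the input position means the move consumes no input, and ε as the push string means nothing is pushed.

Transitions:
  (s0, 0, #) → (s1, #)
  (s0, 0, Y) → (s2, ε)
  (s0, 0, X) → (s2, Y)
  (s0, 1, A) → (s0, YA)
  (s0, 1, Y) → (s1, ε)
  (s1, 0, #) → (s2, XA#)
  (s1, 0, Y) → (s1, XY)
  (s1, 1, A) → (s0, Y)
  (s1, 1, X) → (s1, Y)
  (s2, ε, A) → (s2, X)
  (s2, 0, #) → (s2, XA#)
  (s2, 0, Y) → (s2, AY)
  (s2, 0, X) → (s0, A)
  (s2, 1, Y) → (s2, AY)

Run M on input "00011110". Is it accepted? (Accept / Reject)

(s0, 00011110, #) ⊢ (s1, 0011110, #) ⊢ (s2, 011110, XA#) ⊢ (s0, 11110, AA#) ⊢ (s0, 1110, YAA#) ⊢ (s1, 110, AA#) ⊢ (s0, 10, YA#) ⊢ (s1, 0, A#)
No transition applies at (s1, 0, A#); input not fully consumed.

Reject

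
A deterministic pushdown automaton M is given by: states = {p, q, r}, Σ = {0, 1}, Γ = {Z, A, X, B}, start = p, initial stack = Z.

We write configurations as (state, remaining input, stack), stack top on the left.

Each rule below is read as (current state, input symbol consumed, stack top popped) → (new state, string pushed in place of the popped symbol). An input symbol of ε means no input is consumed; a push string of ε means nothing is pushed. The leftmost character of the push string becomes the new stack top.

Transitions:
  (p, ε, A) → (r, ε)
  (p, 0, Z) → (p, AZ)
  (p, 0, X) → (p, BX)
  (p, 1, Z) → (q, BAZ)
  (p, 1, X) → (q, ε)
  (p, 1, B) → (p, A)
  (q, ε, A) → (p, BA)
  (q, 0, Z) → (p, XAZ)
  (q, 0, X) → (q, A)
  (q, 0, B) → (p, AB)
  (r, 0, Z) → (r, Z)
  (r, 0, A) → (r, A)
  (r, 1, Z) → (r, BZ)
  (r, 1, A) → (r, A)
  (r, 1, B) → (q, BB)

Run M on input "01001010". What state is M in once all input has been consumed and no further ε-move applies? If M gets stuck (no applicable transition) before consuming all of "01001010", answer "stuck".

stuck

(p, 01001010, Z)
  read 0, top Z: go to p, push AZ → (p, 1001010, AZ)
  ε-move, top A: go to r, push ε → (r, 1001010, Z)
  read 1, top Z: go to r, push BZ → (r, 001010, BZ)
No transition for (r, 0, top B); M blocks with input 001010 remaining.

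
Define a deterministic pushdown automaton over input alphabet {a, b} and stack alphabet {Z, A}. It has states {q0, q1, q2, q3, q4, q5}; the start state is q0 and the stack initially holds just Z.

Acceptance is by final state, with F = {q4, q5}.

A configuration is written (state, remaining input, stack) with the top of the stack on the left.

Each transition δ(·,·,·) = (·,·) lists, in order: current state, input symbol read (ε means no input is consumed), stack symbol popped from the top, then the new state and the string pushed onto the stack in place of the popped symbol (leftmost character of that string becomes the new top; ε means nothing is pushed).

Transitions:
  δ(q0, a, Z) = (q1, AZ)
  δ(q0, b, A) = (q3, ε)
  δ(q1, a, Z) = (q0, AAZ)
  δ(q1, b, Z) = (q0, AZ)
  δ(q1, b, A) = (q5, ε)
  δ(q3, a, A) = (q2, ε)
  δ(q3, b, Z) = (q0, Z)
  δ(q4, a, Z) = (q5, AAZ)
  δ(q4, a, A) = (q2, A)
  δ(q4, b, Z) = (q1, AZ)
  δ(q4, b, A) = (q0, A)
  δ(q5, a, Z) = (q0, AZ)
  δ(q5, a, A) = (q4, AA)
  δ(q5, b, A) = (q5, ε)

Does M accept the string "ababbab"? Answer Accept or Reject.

Accept

(q0, ababbab, Z)
  read a, top Z: go to q1, push AZ → (q1, babbab, AZ)
  read b, top A: go to q5, push ε → (q5, abbab, Z)
  read a, top Z: go to q0, push AZ → (q0, bbab, AZ)
  read b, top A: go to q3, push ε → (q3, bab, Z)
  read b, top Z: go to q0, push Z → (q0, ab, Z)
  read a, top Z: go to q1, push AZ → (q1, b, AZ)
  read b, top A: go to q5, push ε → (q5, ε, Z)
All input consumed; state q5 ∈ F.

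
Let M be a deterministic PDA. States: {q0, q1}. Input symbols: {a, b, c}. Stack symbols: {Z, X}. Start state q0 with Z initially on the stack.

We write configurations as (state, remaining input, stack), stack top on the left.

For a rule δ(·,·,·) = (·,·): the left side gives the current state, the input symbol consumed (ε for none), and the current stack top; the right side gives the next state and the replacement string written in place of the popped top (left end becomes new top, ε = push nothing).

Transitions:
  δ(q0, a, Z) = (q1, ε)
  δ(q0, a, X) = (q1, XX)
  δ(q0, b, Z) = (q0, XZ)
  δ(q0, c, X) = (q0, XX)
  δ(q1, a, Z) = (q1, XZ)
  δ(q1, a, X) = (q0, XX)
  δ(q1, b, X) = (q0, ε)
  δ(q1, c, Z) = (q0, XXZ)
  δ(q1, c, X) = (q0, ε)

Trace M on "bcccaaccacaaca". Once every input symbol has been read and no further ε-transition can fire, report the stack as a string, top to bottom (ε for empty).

XXXXXXXXXXXXZ

(q0, bcccaaccacaaca, Z)
  read b, top Z: go to q0, push XZ → (q0, cccaaccacaaca, XZ)
  read c, top X: go to q0, push XX → (q0, ccaaccacaaca, XXZ)
  read c, top X: go to q0, push XX → (q0, caaccacaaca, XXXZ)
  read c, top X: go to q0, push XX → (q0, aaccacaaca, XXXXZ)
  read a, top X: go to q1, push XX → (q1, accacaaca, XXXXXZ)
  read a, top X: go to q0, push XX → (q0, ccacaaca, XXXXXXZ)
  read c, top X: go to q0, push XX → (q0, cacaaca, XXXXXXXZ)
  read c, top X: go to q0, push XX → (q0, acaaca, XXXXXXXXZ)
  read a, top X: go to q1, push XX → (q1, caaca, XXXXXXXXXZ)
  read c, top X: go to q0, push ε → (q0, aaca, XXXXXXXXZ)
  read a, top X: go to q1, push XX → (q1, aca, XXXXXXXXXZ)
  read a, top X: go to q0, push XX → (q0, ca, XXXXXXXXXXZ)
  read c, top X: go to q0, push XX → (q0, a, XXXXXXXXXXXZ)
  read a, top X: go to q1, push XX → (q1, ε, XXXXXXXXXXXXZ)
All input consumed in state q1 with stack XXXXXXXXXXXXZ.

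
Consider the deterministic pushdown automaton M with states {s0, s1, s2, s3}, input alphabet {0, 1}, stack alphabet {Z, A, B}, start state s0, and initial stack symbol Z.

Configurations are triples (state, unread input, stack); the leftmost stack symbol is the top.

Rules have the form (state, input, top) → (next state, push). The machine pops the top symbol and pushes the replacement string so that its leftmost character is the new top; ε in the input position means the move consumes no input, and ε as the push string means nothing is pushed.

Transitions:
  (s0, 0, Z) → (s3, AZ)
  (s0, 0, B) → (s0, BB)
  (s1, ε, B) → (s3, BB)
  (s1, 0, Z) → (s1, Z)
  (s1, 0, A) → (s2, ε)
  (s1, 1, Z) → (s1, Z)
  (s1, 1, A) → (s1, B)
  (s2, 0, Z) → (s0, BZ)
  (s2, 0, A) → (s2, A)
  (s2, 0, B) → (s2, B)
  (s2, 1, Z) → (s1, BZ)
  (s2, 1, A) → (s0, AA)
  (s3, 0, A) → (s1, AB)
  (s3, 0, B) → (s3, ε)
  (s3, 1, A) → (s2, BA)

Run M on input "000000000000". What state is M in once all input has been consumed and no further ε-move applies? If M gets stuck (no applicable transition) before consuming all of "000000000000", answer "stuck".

(s0, 000000000000, Z) ⊢ (s3, 00000000000, AZ) ⊢ (s1, 0000000000, ABZ) ⊢ (s2, 000000000, BZ) ⊢ (s2, 00000000, BZ) ⊢ (s2, 0000000, BZ) ⊢ (s2, 000000, BZ) ⊢ (s2, 00000, BZ) ⊢ (s2, 0000, BZ) ⊢ (s2, 000, BZ) ⊢ (s2, 00, BZ) ⊢ (s2, 0, BZ) ⊢ (s2, ε, BZ)
All input consumed; M is in state s2.

s2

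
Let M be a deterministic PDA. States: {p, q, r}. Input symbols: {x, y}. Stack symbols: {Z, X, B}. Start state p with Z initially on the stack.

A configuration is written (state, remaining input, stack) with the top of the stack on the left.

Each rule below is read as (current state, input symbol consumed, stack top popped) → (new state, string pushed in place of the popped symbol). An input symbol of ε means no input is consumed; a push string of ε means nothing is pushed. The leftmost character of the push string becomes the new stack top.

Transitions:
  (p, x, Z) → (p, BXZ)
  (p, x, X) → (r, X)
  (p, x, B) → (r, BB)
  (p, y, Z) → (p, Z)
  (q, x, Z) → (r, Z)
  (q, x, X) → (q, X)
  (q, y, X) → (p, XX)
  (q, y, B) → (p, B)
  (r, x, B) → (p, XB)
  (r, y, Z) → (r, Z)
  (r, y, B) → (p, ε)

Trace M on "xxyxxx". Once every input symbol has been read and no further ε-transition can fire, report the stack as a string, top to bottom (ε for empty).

(p, xxyxxx, Z) ⊢ (p, xyxxx, BXZ) ⊢ (r, yxxx, BBXZ) ⊢ (p, xxx, BXZ) ⊢ (r, xx, BBXZ) ⊢ (p, x, XBBXZ) ⊢ (r, ε, XBBXZ)
All input consumed in state r with stack XBBXZ.

XBBXZ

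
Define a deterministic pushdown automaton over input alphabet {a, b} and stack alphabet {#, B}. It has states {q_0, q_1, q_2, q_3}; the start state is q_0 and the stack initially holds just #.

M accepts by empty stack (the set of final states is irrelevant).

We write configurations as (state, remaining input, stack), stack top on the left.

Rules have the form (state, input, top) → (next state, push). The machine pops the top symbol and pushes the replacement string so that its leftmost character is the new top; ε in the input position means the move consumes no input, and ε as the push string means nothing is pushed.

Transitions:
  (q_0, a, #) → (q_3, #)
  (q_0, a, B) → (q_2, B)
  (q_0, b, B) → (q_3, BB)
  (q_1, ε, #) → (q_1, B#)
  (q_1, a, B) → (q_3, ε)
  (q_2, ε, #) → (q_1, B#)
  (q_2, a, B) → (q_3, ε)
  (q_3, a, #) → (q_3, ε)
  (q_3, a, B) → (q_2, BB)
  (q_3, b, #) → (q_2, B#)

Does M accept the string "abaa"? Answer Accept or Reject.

(q_0, abaa, #) ⊢ (q_3, baa, #) ⊢ (q_2, aa, B#) ⊢ (q_3, a, #) ⊢ (q_3, ε, ε)
All input consumed and the stack is empty.

Accept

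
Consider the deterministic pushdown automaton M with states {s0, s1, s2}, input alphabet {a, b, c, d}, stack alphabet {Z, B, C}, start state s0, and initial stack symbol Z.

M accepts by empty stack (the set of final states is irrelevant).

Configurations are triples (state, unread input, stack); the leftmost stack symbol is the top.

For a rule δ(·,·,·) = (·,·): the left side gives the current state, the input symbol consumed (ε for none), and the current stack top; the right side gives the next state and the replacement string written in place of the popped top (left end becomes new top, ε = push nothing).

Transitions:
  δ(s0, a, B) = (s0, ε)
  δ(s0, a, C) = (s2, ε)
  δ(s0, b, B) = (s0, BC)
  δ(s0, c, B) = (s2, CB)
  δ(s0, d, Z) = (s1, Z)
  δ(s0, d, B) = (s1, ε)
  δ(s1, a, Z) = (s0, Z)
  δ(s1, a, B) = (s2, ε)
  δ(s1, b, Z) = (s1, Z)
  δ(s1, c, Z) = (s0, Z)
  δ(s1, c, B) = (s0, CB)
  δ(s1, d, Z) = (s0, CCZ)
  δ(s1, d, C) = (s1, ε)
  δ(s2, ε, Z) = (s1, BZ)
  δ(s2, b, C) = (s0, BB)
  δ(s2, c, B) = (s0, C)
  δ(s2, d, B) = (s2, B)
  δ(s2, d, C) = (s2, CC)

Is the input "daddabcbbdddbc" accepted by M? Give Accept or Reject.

Reject

(s0, daddabcbbdddbc, Z) ⊢ (s1, addabcbbdddbc, Z) ⊢ (s0, ddabcbbdddbc, Z) ⊢ (s1, dabcbbdddbc, Z) ⊢ (s0, abcbbdddbc, CCZ) ⊢ (s2, bcbbdddbc, CZ) ⊢ (s0, cbbdddbc, BBZ) ⊢ (s2, bbdddbc, CBBZ) ⊢ (s0, bdddbc, BBBBZ) ⊢ (s0, dddbc, BCBBBZ) ⊢ (s1, ddbc, CBBBZ) ⊢ (s1, dbc, BBBZ)
No transition applies at (s1, dbc, BBBZ); input not fully consumed.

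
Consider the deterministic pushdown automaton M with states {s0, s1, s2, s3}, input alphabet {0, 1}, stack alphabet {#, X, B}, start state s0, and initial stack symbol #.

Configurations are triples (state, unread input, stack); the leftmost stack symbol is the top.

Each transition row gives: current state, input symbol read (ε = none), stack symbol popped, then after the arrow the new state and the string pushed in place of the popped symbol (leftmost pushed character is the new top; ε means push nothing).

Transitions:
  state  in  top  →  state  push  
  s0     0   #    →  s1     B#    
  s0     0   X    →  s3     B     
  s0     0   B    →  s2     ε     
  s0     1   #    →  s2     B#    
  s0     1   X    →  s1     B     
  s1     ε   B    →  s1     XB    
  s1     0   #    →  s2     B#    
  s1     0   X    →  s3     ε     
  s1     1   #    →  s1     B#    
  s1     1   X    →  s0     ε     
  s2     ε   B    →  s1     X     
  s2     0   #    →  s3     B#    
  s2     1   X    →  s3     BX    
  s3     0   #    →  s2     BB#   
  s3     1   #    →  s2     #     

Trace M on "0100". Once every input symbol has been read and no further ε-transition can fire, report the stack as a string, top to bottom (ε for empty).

B#

(s0, 0100, #) ⊢ (s1, 100, B#) ⊢ (s1, 100, XB#) ⊢ (s0, 00, B#) ⊢ (s2, 0, #) ⊢ (s3, ε, B#)
All input consumed in state s3 with stack B#.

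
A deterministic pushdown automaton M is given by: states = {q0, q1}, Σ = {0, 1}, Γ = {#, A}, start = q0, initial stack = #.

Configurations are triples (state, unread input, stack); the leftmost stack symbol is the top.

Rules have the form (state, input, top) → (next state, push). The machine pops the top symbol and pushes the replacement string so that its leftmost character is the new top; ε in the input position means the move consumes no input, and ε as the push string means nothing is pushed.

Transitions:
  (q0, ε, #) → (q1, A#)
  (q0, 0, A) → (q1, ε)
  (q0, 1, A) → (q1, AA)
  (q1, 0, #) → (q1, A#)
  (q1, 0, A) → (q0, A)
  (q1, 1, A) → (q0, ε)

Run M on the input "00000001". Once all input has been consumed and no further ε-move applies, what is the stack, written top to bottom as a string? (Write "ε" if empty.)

AA#

(q0, 00000001, #)
  ε-move, top #: go to q1, push A# → (q1, 00000001, A#)
  read 0, top A: go to q0, push A → (q0, 0000001, A#)
  read 0, top A: go to q1, push ε → (q1, 000001, #)
  read 0, top #: go to q1, push A# → (q1, 00001, A#)
  read 0, top A: go to q0, push A → (q0, 0001, A#)
  read 0, top A: go to q1, push ε → (q1, 001, #)
  read 0, top #: go to q1, push A# → (q1, 01, A#)
  read 0, top A: go to q0, push A → (q0, 1, A#)
  read 1, top A: go to q1, push AA → (q1, ε, AA#)
All input consumed in state q1 with stack AA#.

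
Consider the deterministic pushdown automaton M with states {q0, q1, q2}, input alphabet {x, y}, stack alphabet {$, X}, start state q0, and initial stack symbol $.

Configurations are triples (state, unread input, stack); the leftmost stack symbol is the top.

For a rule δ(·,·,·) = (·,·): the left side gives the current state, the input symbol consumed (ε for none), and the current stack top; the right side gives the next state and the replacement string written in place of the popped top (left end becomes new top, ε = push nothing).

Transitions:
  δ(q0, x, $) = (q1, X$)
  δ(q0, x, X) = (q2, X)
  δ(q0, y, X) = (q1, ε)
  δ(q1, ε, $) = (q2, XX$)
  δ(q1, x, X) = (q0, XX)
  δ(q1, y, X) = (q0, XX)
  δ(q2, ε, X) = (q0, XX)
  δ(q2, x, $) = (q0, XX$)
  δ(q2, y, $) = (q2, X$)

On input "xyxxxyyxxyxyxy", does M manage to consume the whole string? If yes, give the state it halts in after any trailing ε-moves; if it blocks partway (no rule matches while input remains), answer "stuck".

(q0, xyxxxyyxxyxyxy, $) ⊢ (q1, yxxxyyxxyxyxy, X$) ⊢ (q0, xxxyyxxyxyxy, XX$) ⊢ (q2, xxyyxxyxyxy, XX$) ⊢ (q0, xxyyxxyxyxy, XXX$) ⊢ (q2, xyyxxyxyxy, XXX$) ⊢ (q0, xyyxxyxyxy, XXXX$) ⊢ (q2, yyxxyxyxy, XXXX$) ⊢ (q0, yyxxyxyxy, XXXXX$) ⊢ (q1, yxxyxyxy, XXXX$) ⊢ (q0, xxyxyxy, XXXXX$) ⊢ (q2, xyxyxy, XXXXX$) ⊢ (q0, xyxyxy, XXXXXX$) ⊢ (q2, yxyxy, XXXXXX$) ⊢ (q0, yxyxy, XXXXXXX$) ⊢ (q1, xyxy, XXXXXX$) ⊢ (q0, yxy, XXXXXXX$) ⊢ (q1, xy, XXXXXX$) ⊢ (q0, y, XXXXXXX$) ⊢ (q1, ε, XXXXXX$)
All input consumed; M is in state q1.

q1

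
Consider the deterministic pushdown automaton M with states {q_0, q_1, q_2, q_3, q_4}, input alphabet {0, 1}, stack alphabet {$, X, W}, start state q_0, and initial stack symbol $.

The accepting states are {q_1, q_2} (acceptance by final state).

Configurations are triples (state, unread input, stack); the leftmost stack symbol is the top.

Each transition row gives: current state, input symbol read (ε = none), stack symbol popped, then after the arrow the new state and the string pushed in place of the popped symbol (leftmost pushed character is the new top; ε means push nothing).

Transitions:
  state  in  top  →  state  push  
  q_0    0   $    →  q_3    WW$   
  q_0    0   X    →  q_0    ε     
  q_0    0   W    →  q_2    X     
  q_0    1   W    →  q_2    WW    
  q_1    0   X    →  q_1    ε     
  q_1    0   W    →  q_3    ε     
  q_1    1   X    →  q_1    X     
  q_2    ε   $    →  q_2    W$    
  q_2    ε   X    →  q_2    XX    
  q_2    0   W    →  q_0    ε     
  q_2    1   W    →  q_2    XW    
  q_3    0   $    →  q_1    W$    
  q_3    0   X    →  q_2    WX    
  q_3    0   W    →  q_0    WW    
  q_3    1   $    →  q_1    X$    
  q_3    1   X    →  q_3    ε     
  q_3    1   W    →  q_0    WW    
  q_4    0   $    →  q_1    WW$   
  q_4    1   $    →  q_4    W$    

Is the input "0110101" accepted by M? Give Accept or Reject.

(q_0, 0110101, $)
  read 0, top $: go to q_3, push WW$ → (q_3, 110101, WW$)
  read 1, top W: go to q_0, push WW → (q_0, 10101, WWW$)
  read 1, top W: go to q_2, push WW → (q_2, 0101, WWWW$)
  read 0, top W: go to q_0, push ε → (q_0, 101, WWW$)
  read 1, top W: go to q_2, push WW → (q_2, 01, WWWW$)
  read 0, top W: go to q_0, push ε → (q_0, 1, WWW$)
  read 1, top W: go to q_2, push WW → (q_2, ε, WWWW$)
All input consumed; state q_2 ∈ F.

Accept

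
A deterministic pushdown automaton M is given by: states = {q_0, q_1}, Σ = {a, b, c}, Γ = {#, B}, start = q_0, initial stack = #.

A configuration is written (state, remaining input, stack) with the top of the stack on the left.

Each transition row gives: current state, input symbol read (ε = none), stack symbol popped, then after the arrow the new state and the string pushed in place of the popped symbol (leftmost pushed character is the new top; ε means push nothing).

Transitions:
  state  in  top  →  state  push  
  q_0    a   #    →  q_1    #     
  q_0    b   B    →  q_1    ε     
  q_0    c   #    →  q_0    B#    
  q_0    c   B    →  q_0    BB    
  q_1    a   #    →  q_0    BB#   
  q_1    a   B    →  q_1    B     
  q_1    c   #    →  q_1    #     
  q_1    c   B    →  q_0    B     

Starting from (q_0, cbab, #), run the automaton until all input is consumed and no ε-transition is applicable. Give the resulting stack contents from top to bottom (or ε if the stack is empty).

(q_0, cbab, #)
  read c, top #: go to q_0, push B# → (q_0, bab, B#)
  read b, top B: go to q_1, push ε → (q_1, ab, #)
  read a, top #: go to q_0, push BB# → (q_0, b, BB#)
  read b, top B: go to q_1, push ε → (q_1, ε, B#)
All input consumed in state q_1 with stack B#.

B#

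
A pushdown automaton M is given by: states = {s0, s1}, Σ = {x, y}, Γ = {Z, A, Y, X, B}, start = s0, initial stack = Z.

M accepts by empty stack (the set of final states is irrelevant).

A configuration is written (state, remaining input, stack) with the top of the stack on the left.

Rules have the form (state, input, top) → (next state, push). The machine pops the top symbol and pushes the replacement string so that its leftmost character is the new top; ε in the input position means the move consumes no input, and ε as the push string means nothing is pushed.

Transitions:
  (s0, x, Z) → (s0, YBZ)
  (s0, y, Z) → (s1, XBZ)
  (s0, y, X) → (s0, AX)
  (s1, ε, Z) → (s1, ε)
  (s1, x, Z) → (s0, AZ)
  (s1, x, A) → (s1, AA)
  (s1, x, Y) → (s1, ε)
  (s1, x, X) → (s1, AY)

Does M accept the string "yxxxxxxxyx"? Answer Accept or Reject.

Reject

No computation consumes all input and empties the stack.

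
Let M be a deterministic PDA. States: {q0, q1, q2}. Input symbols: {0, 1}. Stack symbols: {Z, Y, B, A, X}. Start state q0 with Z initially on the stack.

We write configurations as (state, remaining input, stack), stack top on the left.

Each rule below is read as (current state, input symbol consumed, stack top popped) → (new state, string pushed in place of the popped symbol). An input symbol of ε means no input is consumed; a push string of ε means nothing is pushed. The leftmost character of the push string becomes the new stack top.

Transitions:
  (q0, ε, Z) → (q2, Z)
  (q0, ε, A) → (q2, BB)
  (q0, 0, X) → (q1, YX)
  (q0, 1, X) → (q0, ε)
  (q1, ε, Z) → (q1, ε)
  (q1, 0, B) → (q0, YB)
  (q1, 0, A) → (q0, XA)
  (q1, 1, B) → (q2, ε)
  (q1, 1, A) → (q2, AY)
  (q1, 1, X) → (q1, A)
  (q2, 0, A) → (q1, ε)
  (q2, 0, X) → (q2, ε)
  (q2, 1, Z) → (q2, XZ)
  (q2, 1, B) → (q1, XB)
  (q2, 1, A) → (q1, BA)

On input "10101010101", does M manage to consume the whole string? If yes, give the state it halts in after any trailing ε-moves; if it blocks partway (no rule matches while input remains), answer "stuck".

(q0, 10101010101, Z) ⊢ (q2, 10101010101, Z) ⊢ (q2, 0101010101, XZ) ⊢ (q2, 101010101, Z) ⊢ (q2, 01010101, XZ) ⊢ (q2, 1010101, Z) ⊢ (q2, 010101, XZ) ⊢ (q2, 10101, Z) ⊢ (q2, 0101, XZ) ⊢ (q2, 101, Z) ⊢ (q2, 01, XZ) ⊢ (q2, 1, Z) ⊢ (q2, ε, XZ)
All input consumed; M is in state q2.

q2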